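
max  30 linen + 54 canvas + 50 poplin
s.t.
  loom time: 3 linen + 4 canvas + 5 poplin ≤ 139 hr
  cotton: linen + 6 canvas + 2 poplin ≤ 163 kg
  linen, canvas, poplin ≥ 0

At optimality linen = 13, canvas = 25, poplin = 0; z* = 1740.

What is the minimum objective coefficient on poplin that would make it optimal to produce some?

Check each constraint at x*: loom time 139/139 (tight); cotton 163/163 (tight).
From A_Bᵀ y = c: 3·y_loom time + 1·y_cotton = 30; 4·y_loom time + 6·y_cotton = 54.
→ y_loom time = 9 and y_cotton = 3.
poplin enters the basis when its profit ≥ yᵀa₃ = 9·5 + 3·2 = 51.

51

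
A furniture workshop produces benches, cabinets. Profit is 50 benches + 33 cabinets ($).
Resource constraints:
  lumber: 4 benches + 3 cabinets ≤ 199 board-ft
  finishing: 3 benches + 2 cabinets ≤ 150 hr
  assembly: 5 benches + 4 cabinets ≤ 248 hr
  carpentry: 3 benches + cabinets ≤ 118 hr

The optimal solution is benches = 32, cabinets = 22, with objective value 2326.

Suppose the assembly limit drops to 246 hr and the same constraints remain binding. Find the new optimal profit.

2312

At the optimum: lumber uses 194 of 199 (slack = 5); finishing uses 140 of 150 (slack = 10); assembly uses 248 of 248 (binding); carpentry uses 118 of 118 (binding).
Since lumber, finishing are not tight, their duals are 0.
From A_Bᵀ y = c: 5·y_assembly + 3·y_carpentry = 50; 4·y_assembly + 1·y_carpentry = 33.
→ y_assembly = 7 and y_carpentry = 5.
Δz = y_assembly·Δb = 7 × (-2) = -14, so new z* = 2326 − 14 = 2312.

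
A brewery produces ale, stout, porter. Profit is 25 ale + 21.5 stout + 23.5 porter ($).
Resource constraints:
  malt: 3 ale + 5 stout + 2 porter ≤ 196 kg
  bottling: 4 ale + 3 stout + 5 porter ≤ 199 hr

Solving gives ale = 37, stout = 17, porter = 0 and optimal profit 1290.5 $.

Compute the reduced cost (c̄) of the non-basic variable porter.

Check each constraint at x*: malt 196/196 (tight); bottling 199/199 (tight).
From A_Bᵀ y = c: 3·y_malt + 4·y_bottling = 25; 5·y_malt + 3·y_bottling = 21.5.
→ y_malt = 1 and y_bottling = 5.5.
Reduced cost of porter: c₃ − yᵀa₃ = 23.5 − (1·2 + 5.5·5) = 23.5 − 29.5 = -6.

-6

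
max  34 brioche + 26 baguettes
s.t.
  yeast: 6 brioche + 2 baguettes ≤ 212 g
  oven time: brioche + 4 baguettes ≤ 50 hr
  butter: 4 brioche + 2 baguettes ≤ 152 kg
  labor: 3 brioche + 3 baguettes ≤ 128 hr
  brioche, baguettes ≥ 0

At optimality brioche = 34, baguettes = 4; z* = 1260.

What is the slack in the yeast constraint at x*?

0

yeast used = 6·34 + 2·4 = 212; slack = 212 − 212 = 0.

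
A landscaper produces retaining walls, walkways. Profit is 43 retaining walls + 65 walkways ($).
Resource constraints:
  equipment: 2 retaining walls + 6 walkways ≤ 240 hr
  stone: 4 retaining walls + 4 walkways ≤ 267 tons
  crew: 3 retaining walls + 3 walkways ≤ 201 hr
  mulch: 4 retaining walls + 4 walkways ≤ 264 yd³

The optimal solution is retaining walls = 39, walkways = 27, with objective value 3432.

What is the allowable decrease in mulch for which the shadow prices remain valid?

104

Binding constraints: equipment, mulch. The basis is B = [[2,6],[4,4]] with det -16.
Per unit decrease in mulch, x* moves by d = (-0.375, 0.125).
The basis stays optimal until retaining walls reaches 0; allowable decrease = 104 yd³.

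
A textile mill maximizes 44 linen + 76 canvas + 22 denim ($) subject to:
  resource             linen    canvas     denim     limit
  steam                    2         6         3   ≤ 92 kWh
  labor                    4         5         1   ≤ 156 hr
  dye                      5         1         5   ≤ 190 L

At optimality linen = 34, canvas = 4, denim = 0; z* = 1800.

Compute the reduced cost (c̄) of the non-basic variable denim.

Binding: steam and labor. Non-binding: dye (16 unused).
Since dye is not tight, its dual is 0.
Dual feasibility on the basic columns requires 2·y_steam + 4·y_labor = 44, 6·y_steam + 5·y_labor = 76.
Solving: y_steam = 6, y_labor = 8.
Reduced cost of denim: c₃ − yᵀa₃ = 22 − (6·3 + 8·1) = 22 − 26 = -4.

-4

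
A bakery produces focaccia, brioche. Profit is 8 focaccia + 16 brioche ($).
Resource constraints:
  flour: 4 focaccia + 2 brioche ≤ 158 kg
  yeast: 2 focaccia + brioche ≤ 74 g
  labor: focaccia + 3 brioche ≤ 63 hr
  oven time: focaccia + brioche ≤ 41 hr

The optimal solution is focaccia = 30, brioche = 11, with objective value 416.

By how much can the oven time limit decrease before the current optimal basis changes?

20

Binding constraints: labor, oven time. The basis is B = [[1,3],[1,1]] with det -2.
Per unit decrease in oven time, x* moves by d = (-1.5, 0.5).
The basis stays optimal until focaccia reaches 0; allowable decrease = 20 hr.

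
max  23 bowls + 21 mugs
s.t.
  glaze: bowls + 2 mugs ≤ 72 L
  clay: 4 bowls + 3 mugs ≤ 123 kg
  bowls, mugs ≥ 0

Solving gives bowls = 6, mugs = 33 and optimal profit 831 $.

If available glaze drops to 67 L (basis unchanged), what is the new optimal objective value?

At the optimum: glaze uses 72 of 72 (binding); clay uses 123 of 123 (binding).
The binding rows give the dual system: 1·y_glaze + 4·y_clay = 23 and 2·y_glaze + 3·y_clay = 21.
This yields shadow prices y_glaze = 3, y_clay = 5.
Δz = y_glaze·Δb = 3 × (-5) = -15, so new z* = 831 − 15 = 816.

816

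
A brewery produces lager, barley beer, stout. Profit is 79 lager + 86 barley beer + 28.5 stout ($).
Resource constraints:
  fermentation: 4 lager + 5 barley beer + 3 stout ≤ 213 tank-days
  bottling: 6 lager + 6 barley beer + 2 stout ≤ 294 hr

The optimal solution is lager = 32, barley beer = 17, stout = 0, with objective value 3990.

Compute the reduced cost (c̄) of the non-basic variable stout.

-9.5

Both fermentation and bottling are binding at x*.
From A_Bᵀ y = c: 4·y_fermentation + 6·y_bottling = 79; 5·y_fermentation + 6·y_bottling = 86.
Solving: y_fermentation = 7, y_bottling = 8.5.
Reduced cost of stout: c₃ − yᵀa₃ = 28.5 − (7·3 + 8.5·2) = 28.5 − 38 = -9.5.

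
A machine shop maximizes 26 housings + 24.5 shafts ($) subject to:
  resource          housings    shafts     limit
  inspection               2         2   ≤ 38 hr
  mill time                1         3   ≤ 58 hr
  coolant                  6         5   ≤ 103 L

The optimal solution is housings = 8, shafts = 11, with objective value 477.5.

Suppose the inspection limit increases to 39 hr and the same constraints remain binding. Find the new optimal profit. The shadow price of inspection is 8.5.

Δb = 1, so new z* = 477.5 + (8.5)·(1) = 477.5 + 8.5 = 486.

486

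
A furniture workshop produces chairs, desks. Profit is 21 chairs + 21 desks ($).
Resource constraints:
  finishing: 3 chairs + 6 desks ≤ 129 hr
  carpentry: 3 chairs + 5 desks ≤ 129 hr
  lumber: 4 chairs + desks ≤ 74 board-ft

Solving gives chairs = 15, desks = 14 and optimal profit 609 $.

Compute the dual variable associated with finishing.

Binding: finishing and lumber. Non-binding: carpentry (14 unused).
Slack constraints have shadow price 0 (complementary slackness).
From A_Bᵀ y = c: 3·y_finishing + 4·y_lumber = 21; 6·y_finishing + 1·y_lumber = 21.
Solving: y_finishing = 3, y_lumber = 3.
Shadow price of finishing = 3.

3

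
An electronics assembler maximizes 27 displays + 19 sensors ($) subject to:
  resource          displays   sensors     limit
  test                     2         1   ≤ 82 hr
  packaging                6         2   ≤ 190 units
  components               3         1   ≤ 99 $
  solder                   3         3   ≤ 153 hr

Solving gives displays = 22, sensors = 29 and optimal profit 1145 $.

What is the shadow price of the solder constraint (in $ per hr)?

Check each constraint at x*: test 73/82 (slack 9); packaging 190/190 (tight); components 95/99 (slack 4); solder 153/153 (tight).
By complementary slackness, y = 0 for the non-binding constraints.
From A_Bᵀ y = c: 6·y_packaging + 3·y_solder = 27; 2·y_packaging + 3·y_solder = 19.
Solving: y_packaging = 2, y_solder = 5.
Shadow price of solder = 5.

5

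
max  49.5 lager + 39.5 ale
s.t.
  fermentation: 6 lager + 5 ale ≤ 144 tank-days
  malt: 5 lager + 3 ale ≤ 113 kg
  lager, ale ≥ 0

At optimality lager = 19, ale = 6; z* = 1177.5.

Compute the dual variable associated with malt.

1.5

Both fermentation and malt are binding at x*.
Dual feasibility on the basic columns requires 6·y_fermentation + 5·y_malt = 49.5, 5·y_fermentation + 3·y_malt = 39.5.
→ y_fermentation = 7 and y_malt = 1.5.
Shadow price of malt = 1.5.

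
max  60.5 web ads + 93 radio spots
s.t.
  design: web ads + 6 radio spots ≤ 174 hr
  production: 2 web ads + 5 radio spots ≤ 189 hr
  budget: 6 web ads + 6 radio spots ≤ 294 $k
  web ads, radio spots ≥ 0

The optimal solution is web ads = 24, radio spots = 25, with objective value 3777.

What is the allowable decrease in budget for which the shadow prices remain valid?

Binding constraints: design, budget. The basis is B = [[1,6],[6,6]] with det -30.
Per unit decrease in budget, x* moves by d = (-0.2, 0.0333).
The basis stays optimal until web ads reaches 0; allowable decrease = 120 $k.

120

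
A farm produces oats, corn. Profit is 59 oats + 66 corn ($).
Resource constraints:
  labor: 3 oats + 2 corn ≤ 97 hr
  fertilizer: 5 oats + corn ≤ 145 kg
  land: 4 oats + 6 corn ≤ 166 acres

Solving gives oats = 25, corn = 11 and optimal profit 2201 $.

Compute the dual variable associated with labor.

9

Check each constraint at x*: labor 97/97 (tight); fertilizer 136/145 (slack 9); land 166/166 (tight).
By complementary slackness, y = 0 for the non-binding constraint.
From A_Bᵀ y = c: 3·y_labor + 4·y_land = 59; 2·y_labor + 6·y_land = 66.
→ y_labor = 9 and y_land = 8.
Shadow price of labor = 9.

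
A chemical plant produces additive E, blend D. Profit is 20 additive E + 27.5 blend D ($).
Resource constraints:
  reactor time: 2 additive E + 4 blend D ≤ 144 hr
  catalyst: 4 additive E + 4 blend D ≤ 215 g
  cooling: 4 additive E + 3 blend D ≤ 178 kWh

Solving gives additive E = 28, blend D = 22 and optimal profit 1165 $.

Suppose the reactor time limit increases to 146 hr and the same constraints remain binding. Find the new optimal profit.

At the optimum: reactor time uses 144 of 144 (binding); catalyst uses 200 of 215 (slack = 15); cooling uses 178 of 178 (binding).
By complementary slackness, y = 0 for the non-binding constraint.
From A_Bᵀ y = c: 2·y_reactor time + 4·y_cooling = 20; 4·y_reactor time + 3·y_cooling = 27.5.
→ y_reactor time = 5 and y_cooling = 2.5.
Δz = y_reactor time·Δb = 5 × (2) = 10, so new z* = 1165 + 10 = 1175.

1175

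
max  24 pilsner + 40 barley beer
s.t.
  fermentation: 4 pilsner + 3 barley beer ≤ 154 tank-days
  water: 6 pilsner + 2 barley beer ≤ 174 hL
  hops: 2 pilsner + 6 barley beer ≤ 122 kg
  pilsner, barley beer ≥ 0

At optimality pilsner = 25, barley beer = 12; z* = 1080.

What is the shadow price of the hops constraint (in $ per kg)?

6

At the optimum: fermentation uses 136 of 154 (slack = 18); water uses 174 of 174 (binding); hops uses 122 of 122 (binding).
By complementary slackness, y = 0 for the non-binding constraint.
Dual feasibility on the basic columns requires 6·y_water + 2·y_hops = 24, 2·y_water + 6·y_hops = 40.
→ y_water = 2 and y_hops = 6.
Shadow price of hops = 6.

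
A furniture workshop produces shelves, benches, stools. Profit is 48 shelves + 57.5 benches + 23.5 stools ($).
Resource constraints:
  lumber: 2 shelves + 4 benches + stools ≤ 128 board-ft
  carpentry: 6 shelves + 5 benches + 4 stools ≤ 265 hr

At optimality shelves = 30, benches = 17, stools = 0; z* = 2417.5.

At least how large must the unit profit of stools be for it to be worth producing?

29.5

Both lumber and carpentry are binding at x*.
The binding rows give the dual system: 2·y_lumber + 6·y_carpentry = 48 and 4·y_lumber + 5·y_carpentry = 57.5.
This yields shadow prices y_lumber = 7.5, y_carpentry = 5.5.
stools enters the basis when its profit ≥ yᵀa₃ = 7.5·1 + 5.5·4 = 29.5.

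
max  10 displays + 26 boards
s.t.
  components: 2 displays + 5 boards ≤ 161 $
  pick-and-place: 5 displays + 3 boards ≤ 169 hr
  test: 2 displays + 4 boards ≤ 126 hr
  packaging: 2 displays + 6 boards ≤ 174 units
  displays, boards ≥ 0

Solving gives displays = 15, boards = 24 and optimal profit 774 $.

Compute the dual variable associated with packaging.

3

Check each constraint at x*: components 150/161 (slack 11); pick-and-place 147/169 (slack 22); test 126/126 (tight); packaging 174/174 (tight).
Since components, pick-and-place are not tight, their duals are 0.
The binding rows give the dual system: 2·y_test + 2·y_packaging = 10 and 4·y_test + 6·y_packaging = 26.
Solving: y_test = 2, y_packaging = 3.
Shadow price of packaging = 3.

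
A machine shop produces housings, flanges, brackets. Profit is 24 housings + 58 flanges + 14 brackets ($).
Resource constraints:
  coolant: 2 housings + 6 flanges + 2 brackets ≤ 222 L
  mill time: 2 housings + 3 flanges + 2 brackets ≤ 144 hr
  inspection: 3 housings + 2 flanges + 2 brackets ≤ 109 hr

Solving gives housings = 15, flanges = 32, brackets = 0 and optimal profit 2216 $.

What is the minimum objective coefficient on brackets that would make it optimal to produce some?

At the optimum: coolant uses 222 of 222 (binding); mill time uses 126 of 144 (slack = 18); inspection uses 109 of 109 (binding).
Slack constraints have shadow price 0 (complementary slackness).
Dual feasibility on the basic columns requires 2·y_coolant + 3·y_inspection = 24, 6·y_coolant + 2·y_inspection = 58.
This yields shadow prices y_coolant = 9, y_inspection = 2.
brackets enters the basis when its profit ≥ yᵀa₃ = 9·2 + 2·2 = 22.

22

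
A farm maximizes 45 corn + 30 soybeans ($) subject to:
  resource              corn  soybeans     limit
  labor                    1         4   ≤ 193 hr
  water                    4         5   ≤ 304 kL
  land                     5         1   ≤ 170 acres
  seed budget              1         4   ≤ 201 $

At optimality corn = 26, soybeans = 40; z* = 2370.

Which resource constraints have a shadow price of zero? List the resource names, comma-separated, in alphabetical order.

labor: 186/193 (slack 7)
water: 304/304 (binding)
land: 170/170 (binding)
seed budget: 186/201 (slack 15)
By complementary slackness, a constraint with positive slack has shadow price 0 → labor, seed budget.

labor, seed budget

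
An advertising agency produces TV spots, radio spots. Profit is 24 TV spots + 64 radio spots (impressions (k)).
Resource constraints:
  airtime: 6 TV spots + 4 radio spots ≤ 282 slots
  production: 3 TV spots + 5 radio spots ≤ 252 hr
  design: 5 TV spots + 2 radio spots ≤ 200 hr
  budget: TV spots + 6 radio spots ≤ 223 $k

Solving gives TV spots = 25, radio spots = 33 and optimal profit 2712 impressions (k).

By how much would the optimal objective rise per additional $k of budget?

At the optimum: airtime uses 282 of 282 (binding); production uses 240 of 252 (slack = 12); design uses 191 of 200 (slack = 9); budget uses 223 of 223 (binding).
Slack constraints have shadow price 0 (complementary slackness).
Dual feasibility on the basic columns requires 6·y_airtime + 1·y_budget = 24, 4·y_airtime + 6·y_budget = 64.
Solving: y_airtime = 2.5, y_budget = 9.
Shadow price of budget = 9.

9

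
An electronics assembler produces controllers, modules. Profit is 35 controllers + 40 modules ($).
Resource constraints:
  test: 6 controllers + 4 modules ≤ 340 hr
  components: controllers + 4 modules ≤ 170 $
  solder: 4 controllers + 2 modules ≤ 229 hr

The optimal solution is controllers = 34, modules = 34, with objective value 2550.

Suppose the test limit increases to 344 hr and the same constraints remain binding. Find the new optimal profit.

Binding: test and components. Non-binding: solder (25 unused).
By complementary slackness, y = 0 for the non-binding constraint.
From A_Bᵀ y = c: 6·y_test + 1·y_components = 35; 4·y_test + 4·y_components = 40.
→ y_test = 5 and y_components = 5.
Δz = y_test·Δb = 5 × (4) = 20, so new z* = 2550 + 20 = 2570.

2570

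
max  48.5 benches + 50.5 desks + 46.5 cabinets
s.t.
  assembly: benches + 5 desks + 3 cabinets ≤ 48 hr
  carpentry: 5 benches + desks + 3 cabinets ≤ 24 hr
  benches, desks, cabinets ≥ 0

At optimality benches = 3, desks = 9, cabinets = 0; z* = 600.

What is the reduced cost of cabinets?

-3

At the optimum: assembly uses 48 of 48 (binding); carpentry uses 24 of 24 (binding).
Dual feasibility on the basic columns requires 1·y_assembly + 5·y_carpentry = 48.5, 5·y_assembly + 1·y_carpentry = 50.5.
→ y_assembly = 8.5 and y_carpentry = 8.
Reduced cost of cabinets: c₃ − yᵀa₃ = 46.5 − (8.5·3 + 8·3) = 46.5 − 49.5 = -3.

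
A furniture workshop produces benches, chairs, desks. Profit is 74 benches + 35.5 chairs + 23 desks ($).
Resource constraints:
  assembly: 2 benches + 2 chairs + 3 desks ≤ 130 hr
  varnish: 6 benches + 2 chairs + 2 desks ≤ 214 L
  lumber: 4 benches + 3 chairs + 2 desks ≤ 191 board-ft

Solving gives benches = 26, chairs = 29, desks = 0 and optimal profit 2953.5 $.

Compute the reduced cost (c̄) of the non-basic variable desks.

-6

Binding: varnish and lumber. Non-binding: assembly (20 unused).
By complementary slackness, y = 0 for the non-binding constraint.
From A_Bᵀ y = c: 6·y_varnish + 4·y_lumber = 74; 2·y_varnish + 3·y_lumber = 35.5.
→ y_varnish = 8 and y_lumber = 6.5.
Reduced cost of desks: c₃ − yᵀa₃ = 23 − (8·2 + 6.5·2) = 23 − 29 = -6.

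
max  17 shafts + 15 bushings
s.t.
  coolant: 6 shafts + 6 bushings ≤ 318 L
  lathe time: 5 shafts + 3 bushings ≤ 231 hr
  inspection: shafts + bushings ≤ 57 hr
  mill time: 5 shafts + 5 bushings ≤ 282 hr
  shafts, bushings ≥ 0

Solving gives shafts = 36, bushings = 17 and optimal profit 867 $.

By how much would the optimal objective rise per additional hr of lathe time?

1

At the optimum: coolant uses 318 of 318 (binding); lathe time uses 231 of 231 (binding); inspection uses 53 of 57 (slack = 4); mill time uses 265 of 282 (slack = 17).
Since inspection, mill time are not tight, their duals are 0.
The binding rows give the dual system: 6·y_coolant + 5·y_lathe time = 17 and 6·y_coolant + 3·y_lathe time = 15.
Solving: y_coolant = 2, y_lathe time = 1.
Shadow price of lathe time = 1.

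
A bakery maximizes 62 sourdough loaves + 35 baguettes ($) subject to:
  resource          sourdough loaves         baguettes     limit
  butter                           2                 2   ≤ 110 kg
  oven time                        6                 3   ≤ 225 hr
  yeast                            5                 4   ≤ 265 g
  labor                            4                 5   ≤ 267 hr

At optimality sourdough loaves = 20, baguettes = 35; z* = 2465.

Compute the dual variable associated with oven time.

9

Check each constraint at x*: butter 110/110 (tight); oven time 225/225 (tight); yeast 240/265 (slack 25); labor 255/267 (slack 12).
Since yeast, labor are not tight, their duals are 0.
Dual feasibility on the basic columns requires 2·y_butter + 6·y_oven time = 62, 2·y_butter + 3·y_oven time = 35.
This yields shadow prices y_butter = 4, y_oven time = 9.
Shadow price of oven time = 9.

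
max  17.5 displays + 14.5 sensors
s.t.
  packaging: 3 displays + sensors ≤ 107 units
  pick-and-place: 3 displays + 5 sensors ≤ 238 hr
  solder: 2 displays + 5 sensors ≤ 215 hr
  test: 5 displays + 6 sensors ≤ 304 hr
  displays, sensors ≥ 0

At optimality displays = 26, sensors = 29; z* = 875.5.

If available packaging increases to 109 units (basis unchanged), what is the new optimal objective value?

880.5

Binding: packaging and test. Non-binding: pick-and-place (15 unused), solder (18 unused).
By complementary slackness, y = 0 for the non-binding constraints.
From A_Bᵀ y = c: 3·y_packaging + 5·y_test = 17.5; 1·y_packaging + 6·y_test = 14.5.
Solving: y_packaging = 2.5, y_test = 2.
Δz = y_packaging·Δb = 2.5 × (2) = 5, so new z* = 875.5 + 5 = 880.5.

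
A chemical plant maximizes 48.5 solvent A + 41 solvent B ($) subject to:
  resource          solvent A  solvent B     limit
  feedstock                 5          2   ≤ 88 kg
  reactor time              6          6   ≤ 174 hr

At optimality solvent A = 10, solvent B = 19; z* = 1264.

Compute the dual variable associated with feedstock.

Both feedstock and reactor time are binding at x*.
Dual feasibility on the basic columns requires 5·y_feedstock + 6·y_reactor time = 48.5, 2·y_feedstock + 6·y_reactor time = 41.
Solving: y_feedstock = 2.5, y_reactor time = 6.
Shadow price of feedstock = 2.5.

2.5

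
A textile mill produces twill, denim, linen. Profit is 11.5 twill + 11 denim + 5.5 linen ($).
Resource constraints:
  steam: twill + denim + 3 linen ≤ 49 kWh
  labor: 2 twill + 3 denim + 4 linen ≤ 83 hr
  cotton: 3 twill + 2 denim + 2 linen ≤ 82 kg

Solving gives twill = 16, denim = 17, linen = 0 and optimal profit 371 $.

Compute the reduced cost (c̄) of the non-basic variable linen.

-7.5

Check each constraint at x*: steam 33/49 (slack 16); labor 83/83 (tight); cotton 82/82 (tight).
Since steam is not tight, its dual is 0.
From A_Bᵀ y = c: 2·y_labor + 3·y_cotton = 11.5; 3·y_labor + 2·y_cotton = 11.
This yields shadow prices y_labor = 2, y_cotton = 2.5.
Reduced cost of linen: c₃ − yᵀa₃ = 5.5 − (2·4 + 2.5·2) = 5.5 − 13 = -7.5.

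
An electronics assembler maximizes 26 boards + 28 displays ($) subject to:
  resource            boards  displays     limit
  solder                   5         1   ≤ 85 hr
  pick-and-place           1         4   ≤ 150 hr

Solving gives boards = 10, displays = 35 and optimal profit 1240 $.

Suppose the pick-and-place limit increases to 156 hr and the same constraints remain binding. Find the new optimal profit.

1276

At the optimum: solder uses 85 of 85 (binding); pick-and-place uses 150 of 150 (binding).
The binding rows give the dual system: 5·y_solder + 1·y_pick-and-place = 26 and 1·y_solder + 4·y_pick-and-place = 28.
→ y_solder = 4 and y_pick-and-place = 6.
Δz = y_pick-and-place·Δb = 6 × (6) = 36, so new z* = 1240 + 36 = 1276.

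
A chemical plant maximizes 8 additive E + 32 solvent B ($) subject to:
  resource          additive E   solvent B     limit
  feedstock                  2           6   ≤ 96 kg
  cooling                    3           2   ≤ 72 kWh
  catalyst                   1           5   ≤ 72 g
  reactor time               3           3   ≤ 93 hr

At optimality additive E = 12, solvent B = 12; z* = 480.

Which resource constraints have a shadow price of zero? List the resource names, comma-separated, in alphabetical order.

feedstock: 96/96 (binding)
cooling: 60/72 (slack 12)
catalyst: 72/72 (binding)
reactor time: 72/93 (slack 21)
By complementary slackness, a constraint with positive slack has shadow price 0 → cooling, reactor time.

cooling, reactor time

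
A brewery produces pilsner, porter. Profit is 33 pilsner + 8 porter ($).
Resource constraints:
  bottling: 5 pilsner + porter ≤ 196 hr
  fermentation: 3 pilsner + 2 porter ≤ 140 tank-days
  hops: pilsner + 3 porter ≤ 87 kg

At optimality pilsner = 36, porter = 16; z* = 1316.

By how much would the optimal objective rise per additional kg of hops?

At the optimum: bottling uses 196 of 196 (binding); fermentation uses 140 of 140 (binding); hops uses 84 of 87 (slack = 3).
By complementary slackness, y = 0 for the non-binding constraint.
Dual feasibility on the basic columns requires 5·y_bottling + 3·y_fermentation = 33, 1·y_bottling + 2·y_fermentation = 8.
→ y_bottling = 6 and y_fermentation = 1.
Shadow price of hops = 0.

0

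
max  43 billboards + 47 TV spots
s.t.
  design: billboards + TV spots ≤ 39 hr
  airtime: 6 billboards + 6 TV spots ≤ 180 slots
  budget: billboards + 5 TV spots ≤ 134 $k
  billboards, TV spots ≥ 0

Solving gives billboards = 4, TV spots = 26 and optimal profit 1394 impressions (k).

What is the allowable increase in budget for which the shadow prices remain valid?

Binding constraints: airtime, budget. The basis is B = [[6,6],[1,5]] with det 24.
Per unit increase in budget, x* moves by d = (-0.25, 0.25).
The basis stays optimal until billboards reaches 0; allowable increase = 16 $k.

16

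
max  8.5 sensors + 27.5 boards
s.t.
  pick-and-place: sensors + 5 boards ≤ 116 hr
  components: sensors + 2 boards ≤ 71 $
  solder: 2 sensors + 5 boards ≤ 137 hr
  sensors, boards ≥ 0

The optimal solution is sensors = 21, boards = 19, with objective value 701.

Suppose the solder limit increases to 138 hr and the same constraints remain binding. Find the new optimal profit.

Binding: pick-and-place and solder. Non-binding: components (12 unused).
By complementary slackness, y = 0 for the non-binding constraint.
Dual feasibility on the basic columns requires 1·y_pick-and-place + 2·y_solder = 8.5, 5·y_pick-and-place + 5·y_solder = 27.5.
→ y_pick-and-place = 2.5 and y_solder = 3.
Δz = y_solder·Δb = 3 × (1) = 3, so new z* = 701 + 3 = 704.

704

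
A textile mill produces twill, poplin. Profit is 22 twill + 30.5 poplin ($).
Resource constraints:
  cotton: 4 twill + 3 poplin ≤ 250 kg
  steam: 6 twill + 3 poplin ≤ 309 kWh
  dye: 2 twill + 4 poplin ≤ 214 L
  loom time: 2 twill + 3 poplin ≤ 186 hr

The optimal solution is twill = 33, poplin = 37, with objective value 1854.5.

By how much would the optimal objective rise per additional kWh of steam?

1.5

Check each constraint at x*: cotton 243/250 (slack 7); steam 309/309 (tight); dye 214/214 (tight); loom time 177/186 (slack 9).
Since cotton, loom time are not tight, their duals are 0.
The binding rows give the dual system: 6·y_steam + 2·y_dye = 22 and 3·y_steam + 4·y_dye = 30.5.
→ y_steam = 1.5 and y_dye = 6.5.
Shadow price of steam = 1.5.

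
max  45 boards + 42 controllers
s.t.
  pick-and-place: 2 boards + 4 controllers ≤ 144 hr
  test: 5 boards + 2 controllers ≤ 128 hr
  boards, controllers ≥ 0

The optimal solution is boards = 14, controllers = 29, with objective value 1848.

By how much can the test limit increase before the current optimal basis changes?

232

Binding constraints: pick-and-place, test. The basis is B = [[2,4],[5,2]] with det -16.
Per unit increase in test, x* moves by d = (0.25, -0.125).
The basis stays optimal until controllers reaches 0; allowable increase = 232 hr.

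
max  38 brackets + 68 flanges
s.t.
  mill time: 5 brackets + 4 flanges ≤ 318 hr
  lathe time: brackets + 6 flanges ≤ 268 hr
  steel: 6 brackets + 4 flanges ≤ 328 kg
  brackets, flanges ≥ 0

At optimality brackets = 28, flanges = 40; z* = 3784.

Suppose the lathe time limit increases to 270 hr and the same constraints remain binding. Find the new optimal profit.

Check each constraint at x*: mill time 300/318 (slack 18); lathe time 268/268 (tight); steel 328/328 (tight).
Slack constraints have shadow price 0 (complementary slackness).
From A_Bᵀ y = c: 1·y_lathe time + 6·y_steel = 38; 6·y_lathe time + 4·y_steel = 68.
This yields shadow prices y_lathe time = 8, y_steel = 5.
Δz = y_lathe time·Δb = 8 × (2) = 16, so new z* = 3784 + 16 = 3800.

3800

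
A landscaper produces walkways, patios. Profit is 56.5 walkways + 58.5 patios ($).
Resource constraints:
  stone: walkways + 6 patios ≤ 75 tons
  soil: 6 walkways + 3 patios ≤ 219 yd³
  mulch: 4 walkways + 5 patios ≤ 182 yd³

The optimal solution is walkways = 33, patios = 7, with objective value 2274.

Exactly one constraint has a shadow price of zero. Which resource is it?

mulch

stone: 75/75 (binding)
soil: 219/219 (binding)
mulch: 167/182 (slack 15)
By complementary slackness, a constraint with positive slack has shadow price 0 → mulch.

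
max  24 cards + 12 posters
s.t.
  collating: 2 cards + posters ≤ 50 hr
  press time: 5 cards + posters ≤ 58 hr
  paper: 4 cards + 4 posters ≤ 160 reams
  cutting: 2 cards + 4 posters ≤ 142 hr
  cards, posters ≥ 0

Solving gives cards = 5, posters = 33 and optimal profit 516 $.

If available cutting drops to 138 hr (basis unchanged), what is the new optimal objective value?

At the optimum: collating uses 43 of 50 (slack = 7); press time uses 58 of 58 (binding); paper uses 152 of 160 (slack = 8); cutting uses 142 of 142 (binding).
By complementary slackness, y = 0 for the non-binding constraints.
The binding rows give the dual system: 5·y_press time + 2·y_cutting = 24 and 1·y_press time + 4·y_cutting = 12.
Solving: y_press time = 4, y_cutting = 2.
Δz = y_cutting·Δb = 2 × (-4) = -8, so new z* = 516 − 8 = 508.

508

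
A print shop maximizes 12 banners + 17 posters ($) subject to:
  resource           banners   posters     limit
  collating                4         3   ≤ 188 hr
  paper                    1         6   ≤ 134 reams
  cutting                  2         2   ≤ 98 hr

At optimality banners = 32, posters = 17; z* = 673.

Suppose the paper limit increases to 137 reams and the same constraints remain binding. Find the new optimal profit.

Check each constraint at x*: collating 179/188 (slack 9); paper 134/134 (tight); cutting 98/98 (tight).
By complementary slackness, y = 0 for the non-binding constraint.
The binding rows give the dual system: 1·y_paper + 2·y_cutting = 12 and 6·y_paper + 2·y_cutting = 17.
This yields shadow prices y_paper = 1, y_cutting = 5.5.
Δz = y_paper·Δb = 1 × (3) = 3, so new z* = 673 + 3 = 676.

676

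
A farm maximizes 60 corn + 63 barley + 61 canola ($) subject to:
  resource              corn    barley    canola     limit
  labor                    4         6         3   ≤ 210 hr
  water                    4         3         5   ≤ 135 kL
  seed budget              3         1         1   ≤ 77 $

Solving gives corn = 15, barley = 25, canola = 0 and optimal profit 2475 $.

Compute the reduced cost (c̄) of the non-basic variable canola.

-2

Check each constraint at x*: labor 210/210 (tight); water 135/135 (tight); seed budget 70/77 (slack 7).
By complementary slackness, y = 0 for the non-binding constraint.
Dual feasibility on the basic columns requires 4·y_labor + 4·y_water = 60, 6·y_labor + 3·y_water = 63.
Solving: y_labor = 6, y_water = 9.
Reduced cost of canola: c₃ − yᵀa₃ = 61 − (6·3 + 9·5) = 61 − 63 = -2.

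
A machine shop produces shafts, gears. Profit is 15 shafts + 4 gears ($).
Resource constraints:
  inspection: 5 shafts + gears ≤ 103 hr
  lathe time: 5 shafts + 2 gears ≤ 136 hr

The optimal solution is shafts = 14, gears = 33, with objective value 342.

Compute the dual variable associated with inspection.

Both inspection and lathe time are binding at x*.
Dual feasibility on the basic columns requires 5·y_inspection + 5·y_lathe time = 15, 1·y_inspection + 2·y_lathe time = 4.
Solving: y_inspection = 2, y_lathe time = 1.
Shadow price of inspection = 2.

2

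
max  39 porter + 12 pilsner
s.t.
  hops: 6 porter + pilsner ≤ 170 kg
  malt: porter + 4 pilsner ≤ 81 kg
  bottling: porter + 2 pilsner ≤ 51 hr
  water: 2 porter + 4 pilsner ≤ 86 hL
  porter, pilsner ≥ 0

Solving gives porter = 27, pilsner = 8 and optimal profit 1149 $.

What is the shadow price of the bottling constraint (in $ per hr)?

0

At the optimum: hops uses 170 of 170 (binding); malt uses 59 of 81 (slack = 22); bottling uses 43 of 51 (slack = 8); water uses 86 of 86 (binding).
Since malt, bottling are not tight, their duals are 0.
Dual feasibility on the basic columns requires 6·y_hops + 2·y_water = 39, 1·y_hops + 4·y_water = 12.
Solving: y_hops = 6, y_water = 1.5.
Shadow price of bottling = 0.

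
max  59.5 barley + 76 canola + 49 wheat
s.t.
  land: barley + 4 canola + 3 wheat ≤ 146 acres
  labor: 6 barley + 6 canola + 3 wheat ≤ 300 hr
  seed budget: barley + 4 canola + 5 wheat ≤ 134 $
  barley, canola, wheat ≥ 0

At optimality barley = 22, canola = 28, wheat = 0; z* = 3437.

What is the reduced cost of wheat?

-5.5

Binding: labor and seed budget. Non-binding: land (12 unused).
By complementary slackness, y = 0 for the non-binding constraint.
Dual feasibility on the basic columns requires 6·y_labor + 1·y_seed budget = 59.5, 6·y_labor + 4·y_seed budget = 76.
This yields shadow prices y_labor = 9, y_seed budget = 5.5.
Reduced cost of wheat: c₃ − yᵀa₃ = 49 − (9·3 + 5.5·5) = 49 − 54.5 = -5.5.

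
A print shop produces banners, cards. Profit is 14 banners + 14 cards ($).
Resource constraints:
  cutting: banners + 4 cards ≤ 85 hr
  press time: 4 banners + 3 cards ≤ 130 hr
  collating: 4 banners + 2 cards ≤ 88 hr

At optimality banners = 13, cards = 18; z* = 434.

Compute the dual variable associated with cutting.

Binding: cutting and collating. Non-binding: press time (24 unused).
By complementary slackness, y = 0 for the non-binding constraint.
From A_Bᵀ y = c: 1·y_cutting + 4·y_collating = 14; 4·y_cutting + 2·y_collating = 14.
Solving: y_cutting = 2, y_collating = 3.
Shadow price of cutting = 2.

2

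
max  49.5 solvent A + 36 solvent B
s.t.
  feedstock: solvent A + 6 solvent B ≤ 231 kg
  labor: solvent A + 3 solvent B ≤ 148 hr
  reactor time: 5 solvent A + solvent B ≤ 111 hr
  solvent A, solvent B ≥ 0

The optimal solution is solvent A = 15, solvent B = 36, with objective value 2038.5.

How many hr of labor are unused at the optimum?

25

labor used = 1·15 + 3·36 = 123; slack = 148 − 123 = 25.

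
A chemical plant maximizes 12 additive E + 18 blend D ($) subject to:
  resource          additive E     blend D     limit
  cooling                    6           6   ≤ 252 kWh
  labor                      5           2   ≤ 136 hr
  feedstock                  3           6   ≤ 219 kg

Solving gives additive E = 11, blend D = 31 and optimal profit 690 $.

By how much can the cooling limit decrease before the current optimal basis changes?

33

Binding constraints: cooling, feedstock. The basis is B = [[6,6],[3,6]] with det 18.
Per unit decrease in cooling, x* moves by d = (-0.3333, 0.1667).
The basis stays optimal until additive E reaches 0; allowable decrease = 33 kWh.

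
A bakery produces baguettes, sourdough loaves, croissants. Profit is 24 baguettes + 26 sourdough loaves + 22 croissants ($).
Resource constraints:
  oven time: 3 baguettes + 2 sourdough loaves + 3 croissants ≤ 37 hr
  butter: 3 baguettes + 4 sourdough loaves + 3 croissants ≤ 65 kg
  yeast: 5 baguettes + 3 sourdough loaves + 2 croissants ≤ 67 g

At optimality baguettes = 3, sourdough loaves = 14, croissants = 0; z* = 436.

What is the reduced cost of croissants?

-2

Binding: oven time and butter. Non-binding: yeast (10 unused).
Since yeast is not tight, its dual is 0.
From A_Bᵀ y = c: 3·y_oven time + 3·y_butter = 24; 2·y_oven time + 4·y_butter = 26.
Solving: y_oven time = 3, y_butter = 5.
Reduced cost of croissants: c₃ − yᵀa₃ = 22 − (3·3 + 5·3) = 22 − 24 = -2.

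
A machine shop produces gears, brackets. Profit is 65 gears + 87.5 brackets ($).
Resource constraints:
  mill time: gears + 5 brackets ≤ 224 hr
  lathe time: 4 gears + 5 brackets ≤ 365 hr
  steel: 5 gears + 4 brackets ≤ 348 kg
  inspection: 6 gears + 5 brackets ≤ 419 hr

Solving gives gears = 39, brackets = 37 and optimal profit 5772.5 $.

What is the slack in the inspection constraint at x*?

inspection used = 6·39 + 5·37 = 419; slack = 419 − 419 = 0.

0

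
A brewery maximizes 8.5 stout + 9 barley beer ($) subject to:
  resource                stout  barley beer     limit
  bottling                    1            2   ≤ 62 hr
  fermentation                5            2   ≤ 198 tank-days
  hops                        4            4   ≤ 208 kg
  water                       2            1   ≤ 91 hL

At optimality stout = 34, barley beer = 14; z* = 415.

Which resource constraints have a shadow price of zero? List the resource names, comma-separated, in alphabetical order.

hops, water

bottling: 62/62 (binding)
fermentation: 198/198 (binding)
hops: 192/208 (slack 16)
water: 82/91 (slack 9)
By complementary slackness, a constraint with positive slack has shadow price 0 → hops, water.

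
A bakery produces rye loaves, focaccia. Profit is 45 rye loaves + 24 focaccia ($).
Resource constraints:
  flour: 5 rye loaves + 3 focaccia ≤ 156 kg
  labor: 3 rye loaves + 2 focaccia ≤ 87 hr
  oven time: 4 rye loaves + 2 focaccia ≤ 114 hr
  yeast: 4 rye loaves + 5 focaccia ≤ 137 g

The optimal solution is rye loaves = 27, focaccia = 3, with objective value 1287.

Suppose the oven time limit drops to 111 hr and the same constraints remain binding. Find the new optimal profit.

Binding: labor and oven time. Non-binding: flour (12 unused), yeast (14 unused).
Slack constraints have shadow price 0 (complementary slackness).
Dual feasibility on the basic columns requires 3·y_labor + 4·y_oven time = 45, 2·y_labor + 2·y_oven time = 24.
This yields shadow prices y_labor = 3, y_oven time = 9.
Δz = y_oven time·Δb = 9 × (-3) = -27, so new z* = 1287 − 27 = 1260.

1260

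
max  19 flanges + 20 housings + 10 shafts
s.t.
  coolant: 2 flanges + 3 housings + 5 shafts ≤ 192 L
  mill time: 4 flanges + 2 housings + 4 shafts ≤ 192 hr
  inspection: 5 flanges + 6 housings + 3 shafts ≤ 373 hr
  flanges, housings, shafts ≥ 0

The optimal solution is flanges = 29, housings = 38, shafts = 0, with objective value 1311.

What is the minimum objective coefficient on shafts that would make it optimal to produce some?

13

Check each constraint at x*: coolant 172/192 (slack 20); mill time 192/192 (tight); inspection 373/373 (tight).
Since coolant is not tight, its dual is 0.
Dual feasibility on the basic columns requires 4·y_mill time + 5·y_inspection = 19, 2·y_mill time + 6·y_inspection = 20.
Solving: y_mill time = 1, y_inspection = 3.
shafts enters the basis when its profit ≥ yᵀa₃ = 1·4 + 3·3 = 13.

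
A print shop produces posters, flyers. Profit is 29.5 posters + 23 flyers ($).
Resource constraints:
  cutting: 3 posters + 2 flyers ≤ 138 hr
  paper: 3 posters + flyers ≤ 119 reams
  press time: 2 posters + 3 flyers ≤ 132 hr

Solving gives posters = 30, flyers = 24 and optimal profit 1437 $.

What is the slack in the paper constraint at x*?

paper used = 3·30 + 1·24 = 114; slack = 119 − 114 = 5.

5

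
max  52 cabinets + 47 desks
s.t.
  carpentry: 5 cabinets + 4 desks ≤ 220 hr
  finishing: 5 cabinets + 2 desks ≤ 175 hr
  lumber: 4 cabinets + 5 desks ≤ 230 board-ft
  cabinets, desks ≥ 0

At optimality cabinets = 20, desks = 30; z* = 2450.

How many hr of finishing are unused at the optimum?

15

finishing used = 5·20 + 2·30 = 160; slack = 175 − 160 = 15.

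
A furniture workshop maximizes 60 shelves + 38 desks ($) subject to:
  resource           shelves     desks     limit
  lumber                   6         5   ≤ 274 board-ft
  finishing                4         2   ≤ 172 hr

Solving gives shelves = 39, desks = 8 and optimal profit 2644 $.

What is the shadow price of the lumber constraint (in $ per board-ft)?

4

Check each constraint at x*: lumber 274/274 (tight); finishing 172/172 (tight).
From A_Bᵀ y = c: 6·y_lumber + 4·y_finishing = 60; 5·y_lumber + 2·y_finishing = 38.
→ y_lumber = 4 and y_finishing = 9.
Shadow price of lumber = 4.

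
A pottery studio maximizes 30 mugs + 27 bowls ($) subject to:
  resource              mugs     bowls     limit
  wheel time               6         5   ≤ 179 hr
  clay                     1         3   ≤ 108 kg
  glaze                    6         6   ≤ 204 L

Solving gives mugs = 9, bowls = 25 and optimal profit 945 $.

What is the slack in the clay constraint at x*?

clay used = 1·9 + 3·25 = 84; slack = 108 − 84 = 24.

24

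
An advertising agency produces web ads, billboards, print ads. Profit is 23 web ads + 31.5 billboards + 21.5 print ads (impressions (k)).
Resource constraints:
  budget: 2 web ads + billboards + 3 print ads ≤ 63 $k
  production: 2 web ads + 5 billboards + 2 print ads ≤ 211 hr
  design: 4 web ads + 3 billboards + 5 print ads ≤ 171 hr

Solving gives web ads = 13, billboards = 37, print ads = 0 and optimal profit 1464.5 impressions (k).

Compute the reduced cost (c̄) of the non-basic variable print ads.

Check each constraint at x*: budget 63/63 (tight); production 211/211 (tight); design 163/171 (slack 8).
Slack constraints have shadow price 0 (complementary slackness).
From A_Bᵀ y = c: 2·y_budget + 2·y_production = 23; 1·y_budget + 5·y_production = 31.5.
→ y_budget = 6.5 and y_production = 5.
Reduced cost of print ads: c₃ − yᵀa₃ = 21.5 − (6.5·3 + 5·2) = 21.5 − 29.5 = -8.

-8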